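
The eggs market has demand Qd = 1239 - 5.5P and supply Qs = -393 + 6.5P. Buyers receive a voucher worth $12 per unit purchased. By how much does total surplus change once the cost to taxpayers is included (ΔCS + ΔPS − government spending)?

Net change in total surplus = -$214.5

Pre-subsidy: 1239 - 5.5P = -393 + 6.5P gives P* = 136, Q* = 491.
With the rebate, buyers effectively pay Pb = Ps − 12, where Ps is the price sellers receive.
Demand in terms of Ps becomes Qd = 1239 − 5.5(Ps − 12) = 1305 - 5.5Ps. Setting this equal to supply: 1305 - 5.5Ps = -393 + 6.5Ps, so Ps = 141.5.
Buyers pay Pb = 141.5 − 12 = 129.5; Q' = -393 + 6.5·141.5 = 526.75.
ΔCS = ½(491 + 526.75)(136 − 129.5) = 3307.6875; ΔPS = ½(491 + 526.75)(141.5 − 136) = 2798.8125.
Government spending = 12 × 526.75 = 6321.
Net change = 3307.6875 + 2798.8125 − 6321 = -214.5. The loss equals the DWL triangle ½·12·35.75.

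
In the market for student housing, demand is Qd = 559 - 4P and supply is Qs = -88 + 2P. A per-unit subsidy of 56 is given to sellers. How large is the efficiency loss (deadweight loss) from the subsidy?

Pre-subsidy: 559 - 4P = -88 + 2P gives P* = 647/6, Q* = 383/3.
With the subsidy, sellers receive Ps = Pb + 56 for each unit, where Pb is the price buyers pay.
Supply in terms of Pb becomes Qs = -88 + 2(Pb + 56) = 24 + 2Pb. Setting this equal to demand: 559 - 4Pb = 24 + 2Pb, so Pb = 535/6.
Sellers receive Ps = 535/6 + 56 = 871/6; Q' = 559 − 4·(535/6) = 607/3.
The subsidy expands output by 607/3 − 383/3 = 224/3 past the efficient level; on those units the gap between marginal cost and willingness to pay runs from 0 up to 56.
DWL = ½ × 56 × 224/3 = 6272/3.

Deadweight loss = 6272/3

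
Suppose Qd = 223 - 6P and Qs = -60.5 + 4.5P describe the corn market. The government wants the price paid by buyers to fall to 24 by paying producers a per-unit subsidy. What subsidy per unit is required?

Required subsidy s = 7 per unit

At a buyer price of 24, quantity demanded is 223 − 6·24 = 79.
Sellers supply 79 only when they receive Ps with -60.5 + 4.5·Ps = 79, i.e. Ps = 31.
s = Ps − Pb = 31 − 24 = 7.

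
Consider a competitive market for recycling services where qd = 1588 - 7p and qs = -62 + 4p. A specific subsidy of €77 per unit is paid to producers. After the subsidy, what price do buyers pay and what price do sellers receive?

Buyers pay €122; sellers receive €199

Pre-subsidy: 1588 - 7p = -62 + 4p gives p* = 150, q* = 538.
With the subsidy, sellers receive ps = pb + 77 for each unit, where pb is the price buyers pay.
Supply in terms of pb becomes qs = -62 + 4(pb + 77) = 246 + 4pb. Setting this equal to demand: 1588 - 7pb = 246 + 4pb, so pb = 122.
Sellers receive ps = 122 + 77 = 199; q' = 1588 − 7·122 = 734.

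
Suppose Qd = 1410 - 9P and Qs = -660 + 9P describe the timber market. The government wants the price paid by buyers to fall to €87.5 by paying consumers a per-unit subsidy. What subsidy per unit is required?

At a buyer price of 87.5, quantity demanded is 1410 − 9·87.5 = 622.5.
Sellers supply 622.5 only when they receive Ps with -660 + 9·Ps = 622.5, i.e. Ps = 142.5.
s = Ps − Pb = 142.5 − 87.5 = 55.

Required subsidy s = €55 per unit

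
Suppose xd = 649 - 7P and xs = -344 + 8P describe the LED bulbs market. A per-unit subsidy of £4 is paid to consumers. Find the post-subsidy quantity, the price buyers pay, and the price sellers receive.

Pre-subsidy: 649 - 7P = -344 + 8P gives P* = 66.2, x* = 185.6.
With the rebate, buyers effectively pay Pb = Ps − 4, where Ps is the price sellers receive.
Demand in terms of Ps becomes xd = 649 − 7(Ps − 4) = 677 - 7Ps. Setting this equal to supply: 677 - 7Ps = -344 + 8Ps, so Ps = 1021/15.
Buyers pay Pb = 1021/15 − 4 = 961/15; x' = -344 + 8·(1021/15) = 3008/15.

x' = 3008/15; buyers pay 961/15; sellers receive 1021/15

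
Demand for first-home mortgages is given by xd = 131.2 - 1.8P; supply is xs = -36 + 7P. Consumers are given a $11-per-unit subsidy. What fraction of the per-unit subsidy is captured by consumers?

Pre-subsidy: 131.2 - 1.8P = -36 + 7P gives P* = 19, x* = 97.
With the rebate, buyers effectively pay Pb = Ps − 11, where Ps is the price sellers receive.
Demand in terms of Ps becomes xd = 131.2 − 1.8(Ps − 11) = 151 - 1.8Ps. Setting this equal to supply: 151 - 1.8Ps = -36 + 7Ps, so Ps = 21.25.
Buyers pay Pb = 21.25 − 11 = 10.25; x' = -36 + 7·21.25 = 112.75.
Buyers' price falls by P* − Pb = 19 − 10.25 = 8.75; sellers' price rises by Ps − P* = 21.25 − 19 = 2.25.
So consumers capture 8.75/11 = 35/44 of each unit of subsidy.

Consumer share = 35/44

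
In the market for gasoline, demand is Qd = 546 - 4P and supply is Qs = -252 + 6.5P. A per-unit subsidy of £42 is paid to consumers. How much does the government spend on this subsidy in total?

Pre-subsidy: 546 - 4P = -252 + 6.5P gives P* = 76, Q* = 242.
With the rebate, buyers effectively pay Pb = Ps − 42, where Ps is the price sellers receive.
Demand in terms of Ps becomes Qd = 546 − 4(Ps − 42) = 714 - 4Ps. Setting this equal to supply: 714 - 4Ps = -252 + 6.5Ps, so Ps = 92.
Buyers pay Pb = 92 − 42 = 50; Q' = -252 + 6.5·92 = 346.
Government outlay = subsidy × quantity = 42 × 346 = 14532.

Government cost = £14532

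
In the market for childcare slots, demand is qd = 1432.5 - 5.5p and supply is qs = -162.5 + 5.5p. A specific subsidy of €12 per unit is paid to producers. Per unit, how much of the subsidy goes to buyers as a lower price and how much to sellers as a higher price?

Pre-subsidy: 1432.5 - 5.5p = -162.5 + 5.5p gives p* = 145, q* = 635.
With the subsidy, sellers receive ps = pb + 12 for each unit, where pb is the price buyers pay.
Supply in terms of pb becomes qs = -162.5 + 5.5(pb + 12) = -96.5 + 5.5pb. Setting this equal to demand: 1432.5 - 5.5pb = -96.5 + 5.5pb, so pb = 139.
Sellers receive ps = 139 + 12 = 151; q' = 1432.5 − 5.5·139 = 668.
Buyers' price falls by p* − pb = 145 − 139 = 6; sellers' price rises by ps − p* = 151 − 145 = 6.

Buyers gain €6 per unit; sellers gain €6 per unit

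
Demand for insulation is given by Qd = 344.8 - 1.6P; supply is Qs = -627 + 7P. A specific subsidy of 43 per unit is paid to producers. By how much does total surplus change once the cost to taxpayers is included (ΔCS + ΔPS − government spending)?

Pre-subsidy: 344.8 - 1.6P = -627 + 7P gives P* = 113, Q* = 164.
With the subsidy, sellers receive Ps = Pb + 43 for each unit, where Pb is the price buyers pay.
Supply in terms of Pb becomes Qs = -627 + 7(Pb + 43) = -326 + 7Pb. Setting this equal to demand: 344.8 - 1.6Pb = -326 + 7Pb, so Pb = 78.
Sellers receive Ps = 78 + 43 = 121; Q' = 344.8 − 1.6·78 = 220.
ΔCS = ½(164 + 220)(113 − 78) = 6720; ΔPS = ½(164 + 220)(121 − 113) = 1536.
Government spending = 43 × 220 = 9460.
Net change = 6720 + 1536 − 9460 = -1204. The loss equals the DWL triangle ½·43·56.

Net change in total surplus = -1204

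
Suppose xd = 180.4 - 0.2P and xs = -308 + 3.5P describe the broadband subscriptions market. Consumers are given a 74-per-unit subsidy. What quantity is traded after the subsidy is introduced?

x' = 168

Pre-subsidy: 180.4 - 0.2P = -308 + 3.5P gives P* = 132, x* = 154.
With the rebate, buyers effectively pay Pb = Ps − 74, where Ps is the price sellers receive.
Demand in terms of Ps becomes xd = 180.4 − 0.2(Ps − 74) = 195.2 - 0.2Ps. Setting this equal to supply: 195.2 - 0.2Ps = -308 + 3.5Ps, so Ps = 136.
Buyers pay Pb = 136 − 74 = 62; x' = -308 + 3.5·136 = 168.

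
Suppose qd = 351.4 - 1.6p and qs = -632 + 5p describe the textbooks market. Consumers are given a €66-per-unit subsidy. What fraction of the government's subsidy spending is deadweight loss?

DWL / government spending = 40/193

Pre-subsidy: 351.4 - 1.6p = -632 + 5p gives p* = 149, q* = 113.
With the rebate, buyers effectively pay pb = ps − 66, where ps is the price sellers receive.
Demand in terms of ps becomes qd = 351.4 − 1.6(ps − 66) = 457 - 1.6ps. Setting this equal to supply: 457 - 1.6ps = -632 + 5ps, so ps = 165.
Buyers pay pb = 165 − 66 = 99; q' = -632 + 5·165 = 193.
ΔCS = ½(113 + 193)(149 − 99) = 7650; ΔPS = ½(113 + 193)(165 − 149) = 2448.
Government spending = 66 × 193 = 12738.
DWL = ½ × 66 × (193 − 113) = 2640; fraction = 2640 / 12738 = 40/193.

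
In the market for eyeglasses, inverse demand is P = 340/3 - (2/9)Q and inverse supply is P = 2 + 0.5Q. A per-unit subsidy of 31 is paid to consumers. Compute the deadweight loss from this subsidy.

Deadweight loss = 8649/13

Pre-subsidy: 340/3 - (2/9)Q = 2 + 0.5Q gives Q* = 2004/13 and P* = 1028/13.
With the rebate, buyers effectively pay Pb = Ps − 31, where Ps is the price sellers receive.
On the curves, Pb = 340/3 - (2/9)Q and Ps = 2 + 0.5Q; the wedge Ps − Pb = 31 gives 2 + 0.5Q − (340/3 - (2/9)Q) = 31, so Q' = 2562/13.
Then Pb = 340/3 − (2/9)·(2562/13) = 904/13 and Ps = 2 + 0.5·(2562/13) = 1307/13.
The subsidy expands output by 2562/13 − 2004/13 = 558/13 past the efficient level; on those units the gap between marginal cost and willingness to pay runs from 0 up to 31.
DWL = ½ × 31 × 558/13 = 8649/13.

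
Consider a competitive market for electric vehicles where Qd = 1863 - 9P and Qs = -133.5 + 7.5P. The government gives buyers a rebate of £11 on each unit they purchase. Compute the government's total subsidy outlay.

Government cost = £9009

Pre-subsidy: 1863 - 9P = -133.5 + 7.5P gives P* = 121, Q* = 774.
With the rebate, buyers effectively pay Pb = Ps − 11, where Ps is the price sellers receive.
Demand in terms of Ps becomes Qd = 1863 − 9(Ps − 11) = 1962 - 9Ps. Setting this equal to supply: 1962 - 9Ps = -133.5 + 7.5Ps, so Ps = 127.
Buyers pay Pb = 127 − 11 = 116; Q' = -133.5 + 7.5·127 = 819.
Government outlay = subsidy × quantity = 11 × 819 = 9009.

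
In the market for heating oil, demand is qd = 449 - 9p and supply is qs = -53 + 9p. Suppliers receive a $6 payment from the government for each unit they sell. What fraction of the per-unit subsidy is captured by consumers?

Pre-subsidy: 449 - 9p = -53 + 9p gives p* = 251/9, q* = 198.
With the subsidy, sellers receive ps = pb + 6 for each unit, where pb is the price buyers pay.
Supply in terms of pb becomes qs = -53 + 9(pb + 6) = 1 + 9pb. Setting this equal to demand: 449 - 9pb = 1 + 9pb, so pb = 224/9.
Sellers receive ps = 224/9 + 6 = 278/9; q' = 449 − 9·(224/9) = 225.
Buyers' price falls by p* − pb = 251/9 − 224/9 = 3; sellers' price rises by ps − p* = 278/9 − 251/9 = 3.
So consumers capture 3/6 = 0.5 of each unit of subsidy.

Consumer share = 0.5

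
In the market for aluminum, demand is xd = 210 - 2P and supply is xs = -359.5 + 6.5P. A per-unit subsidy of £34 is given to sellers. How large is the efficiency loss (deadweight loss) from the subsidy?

Deadweight loss = £884

Pre-subsidy: 210 - 2P = -359.5 + 6.5P gives P* = 67, x* = 76.
With the subsidy, sellers receive Ps = Pb + 34 for each unit, where Pb is the price buyers pay.
Supply in terms of Pb becomes xs = -359.5 + 6.5(Pb + 34) = -138.5 + 6.5Pb. Setting this equal to demand: 210 - 2Pb = -138.5 + 6.5Pb, so Pb = 41.
Sellers receive Ps = 41 + 34 = 75; x' = 210 − 2·41 = 128.
The subsidy expands output by 128 − 76 = 52 past the efficient level; on those units the gap between marginal cost and willingness to pay runs from 0 up to 34.
DWL = ½ × 34 × 52 = 884.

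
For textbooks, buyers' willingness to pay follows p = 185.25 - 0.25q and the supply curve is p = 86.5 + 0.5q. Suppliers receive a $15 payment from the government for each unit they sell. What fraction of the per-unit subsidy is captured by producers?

Producer share = 2/3

Pre-subsidy: 185.25 - 0.25q = 86.5 + 0.5q gives q* = 395/3 and p* = 457/3.
With the subsidy, sellers receive ps = pb + 15 for each unit, where pb is the price buyers pay.
On the curves, pb = 185.25 - 0.25q and ps = 86.5 + 0.5q; the wedge ps − pb = 15 gives 86.5 + 0.5q − (185.25 - 0.25q) = 15, so q' = 455/3.
Then pb = 185.25 − 0.25·(455/3) = 442/3 and ps = 86.5 + 0.5·(455/3) = 487/3.
Buyers' price falls by p* − pb = 457/3 − 442/3 = 5; sellers' price rises by ps − p* = 487/3 − 457/3 = 10.
So producers capture 10/15 = 2/3 of each unit of subsidy.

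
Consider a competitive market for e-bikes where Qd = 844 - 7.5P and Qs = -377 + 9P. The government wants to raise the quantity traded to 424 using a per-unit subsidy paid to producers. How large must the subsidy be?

Required subsidy s = 33 per unit

At Q = 424, invert demand for the buyer price: Pb = (844 − 424)/7.5 = 56; invert supply for the seller price: Ps = (424 − (-377))/9 = 89.
The subsidy must fill the gap: s = Ps − Pb = 89 − 56 = 33.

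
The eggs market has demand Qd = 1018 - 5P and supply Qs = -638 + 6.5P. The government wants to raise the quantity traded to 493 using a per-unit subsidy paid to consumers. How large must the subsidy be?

At Q = 493, invert demand for the buyer price: Pb = (1018 − 493)/5 = 105; invert supply for the seller price: Ps = (493 − (-638))/6.5 = 174.
The subsidy must fill the gap: s = Ps − Pb = 174 − 105 = 69.

Required subsidy s = 69 per unit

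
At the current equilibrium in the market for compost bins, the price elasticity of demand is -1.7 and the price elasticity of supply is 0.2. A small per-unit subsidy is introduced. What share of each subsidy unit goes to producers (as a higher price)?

For a small subsidy around the equilibrium, the benefit split depends on the relative slopes, which at a point are proportional to the elasticities.
Buyer share = εs/(εs + |εd|) = 0.2/(0.2 + 1.7) = 2/19; seller share = |εd|/(εs + |εd|) = 17/19.
So producers capture 17/19 of the subsidy.

Producer share = 17/19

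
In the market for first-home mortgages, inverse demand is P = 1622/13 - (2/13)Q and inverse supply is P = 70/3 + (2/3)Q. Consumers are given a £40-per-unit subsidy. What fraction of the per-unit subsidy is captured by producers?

Pre-subsidy: 1622/13 - (2/13)Q = 70/3 + (2/3)Q gives Q* = 123.625 and P* = 105.75.
With the rebate, buyers effectively pay Pb = Ps − 40, where Ps is the price sellers receive.
On the curves, Pb = 1622/13 - (2/13)Q and Ps = 70/3 + (2/3)Q; the wedge Ps − Pb = 40 gives 70/3 + (2/3)Q − (1622/13 - (2/13)Q) = 40, so Q' = 172.375.
Then Pb = 1622/13 − (2/13)·172.375 = 98.25 and Ps = 70/3 + (2/3)·172.375 = 138.25.
Buyers' price falls by P* − Pb = 105.75 − 98.25 = 7.5; sellers' price rises by Ps − P* = 138.25 − 105.75 = 32.5.
So producers capture 32.5/40 = 0.8125 of each unit of subsidy.

Producer share = 0.8125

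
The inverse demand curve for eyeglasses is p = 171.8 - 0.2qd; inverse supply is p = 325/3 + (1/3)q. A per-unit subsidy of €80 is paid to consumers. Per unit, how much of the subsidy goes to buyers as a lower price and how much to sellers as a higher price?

Pre-subsidy: 171.8 - 0.2q = 325/3 + (1/3)q gives q* = 119 and p* = 148.
With the rebate, buyers effectively pay pb = ps − 80, where ps is the price sellers receive.
On the curves, pb = 171.8 - 0.2q and ps = 325/3 + (1/3)q; the wedge ps − pb = 80 gives 325/3 + (1/3)q − (171.8 - 0.2q) = 80, so q' = 269.
Then pb = 171.8 − 0.2·269 = 118 and ps = 325/3 + (1/3)·269 = 198.
Buyers' price falls by p* − pb = 148 − 118 = 30; sellers' price rises by ps − p* = 198 − 148 = 50.

Buyers gain €30 per unit; sellers gain €50 per unit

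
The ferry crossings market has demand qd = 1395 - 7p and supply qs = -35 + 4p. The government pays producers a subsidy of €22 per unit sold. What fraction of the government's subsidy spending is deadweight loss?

DWL / government spending = 28/541

Pre-subsidy: 1395 - 7p = -35 + 4p gives p* = 130, q* = 485.
With the subsidy, sellers receive ps = pb + 22 for each unit, where pb is the price buyers pay.
Supply in terms of pb becomes qs = -35 + 4(pb + 22) = 53 + 4pb. Setting this equal to demand: 1395 - 7pb = 53 + 4pb, so pb = 122.
Sellers receive ps = 122 + 22 = 144; q' = 1395 − 7·122 = 541.
ΔCS = ½(485 + 541)(130 − 122) = 4104; ΔPS = ½(485 + 541)(144 − 130) = 7182.
Government spending = 22 × 541 = 11902.
DWL = ½ × 22 × (541 − 485) = 616; fraction = 616 / 11902 = 28/541.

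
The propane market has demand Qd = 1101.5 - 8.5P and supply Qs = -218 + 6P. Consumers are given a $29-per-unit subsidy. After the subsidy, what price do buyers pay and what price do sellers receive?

Buyers pay $79; sellers receive $108

Pre-subsidy: 1101.5 - 8.5P = -218 + 6P gives P* = 91, Q* = 328.
With the rebate, buyers effectively pay Pb = Ps − 29, where Ps is the price sellers receive.
Demand in terms of Ps becomes Qd = 1101.5 − 8.5(Ps − 29) = 1348 - 8.5Ps. Setting this equal to supply: 1348 - 8.5Ps = -218 + 6Ps, so Ps = 108.
Buyers pay Pb = 108 − 29 = 79; Q' = -218 + 6·108 = 430.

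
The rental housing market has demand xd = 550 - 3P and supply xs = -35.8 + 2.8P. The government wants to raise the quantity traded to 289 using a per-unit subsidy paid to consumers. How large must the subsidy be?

At x = 289, invert demand for the buyer price: Pb = (550 − 289)/3 = 87; invert supply for the seller price: Ps = (289 − (-35.8))/2.8 = 116.
The subsidy must fill the gap: s = Ps − Pb = 116 − 87 = 29.

Required subsidy s = 29 per unit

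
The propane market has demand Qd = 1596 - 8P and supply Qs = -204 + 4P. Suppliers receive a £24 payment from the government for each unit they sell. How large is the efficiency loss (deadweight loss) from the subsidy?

Pre-subsidy: 1596 - 8P = -204 + 4P gives P* = 150, Q* = 396.
With the subsidy, sellers receive Ps = Pb + 24 for each unit, where Pb is the price buyers pay.
Supply in terms of Pb becomes Qs = -204 + 4(Pb + 24) = -108 + 4Pb. Setting this equal to demand: 1596 - 8Pb = -108 + 4Pb, so Pb = 142.
Sellers receive Ps = 142 + 24 = 166; Q' = 1596 − 8·142 = 460.
The subsidy expands output by 460 − 396 = 64 past the efficient level; on those units the gap between marginal cost and willingness to pay runs from 0 up to 24.
DWL = ½ × 24 × 64 = 768.

Deadweight loss = £768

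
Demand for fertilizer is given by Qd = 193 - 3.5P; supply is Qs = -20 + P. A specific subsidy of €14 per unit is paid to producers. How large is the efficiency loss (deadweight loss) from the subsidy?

Deadweight loss = 686/9

Pre-subsidy: 193 - 3.5P = -20 + P gives P* = 142/3, Q* = 82/3.
With the subsidy, sellers receive Ps = Pb + 14 for each unit, where Pb is the price buyers pay.
Supply in terms of Pb becomes Qs = -20 + 1(Pb + 14) = -6 + Pb. Setting this equal to demand: 193 - 3.5Pb = -6 + Pb, so Pb = 398/9.
Sellers receive Ps = 398/9 + 14 = 524/9; Q' = 193 − 3.5·(398/9) = 344/9.
The subsidy expands output by 344/9 − 82/3 = 98/9 past the efficient level; on those units the gap between marginal cost and willingness to pay runs from 0 up to 14.
DWL = ½ × 14 × 98/9 = 686/9.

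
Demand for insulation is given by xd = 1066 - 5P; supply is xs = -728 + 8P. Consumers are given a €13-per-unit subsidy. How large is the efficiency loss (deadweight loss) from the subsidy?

Deadweight loss = €260

Pre-subsidy: 1066 - 5P = -728 + 8P gives P* = 138, x* = 376.
With the rebate, buyers effectively pay Pb = Ps − 13, where Ps is the price sellers receive.
Demand in terms of Ps becomes xd = 1066 − 5(Ps − 13) = 1131 - 5Ps. Setting this equal to supply: 1131 - 5Ps = -728 + 8Ps, so Ps = 143.
Buyers pay Pb = 143 − 13 = 130; x' = -728 + 8·143 = 416.
The subsidy expands output by 416 − 376 = 40 past the efficient level; on those units the gap between marginal cost and willingness to pay runs from 0 up to 13.
DWL = ½ × 13 × 40 = 260.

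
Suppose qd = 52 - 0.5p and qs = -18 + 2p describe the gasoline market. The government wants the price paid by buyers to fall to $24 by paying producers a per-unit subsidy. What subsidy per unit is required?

Required subsidy s = $5 per unit

At a buyer price of 24, quantity demanded is 52 − 0.5·24 = 40.
Sellers supply 40 only when they receive ps with -18 + 2·ps = 40, i.e. ps = 29.
s = ps − pb = 29 − 24 = 5.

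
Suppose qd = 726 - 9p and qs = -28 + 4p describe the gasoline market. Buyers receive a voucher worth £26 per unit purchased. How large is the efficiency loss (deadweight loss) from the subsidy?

Deadweight loss = £936

Pre-subsidy: 726 - 9p = -28 + 4p gives p* = 58, q* = 204.
With the rebate, buyers effectively pay pb = ps − 26, where ps is the price sellers receive.
Demand in terms of ps becomes qd = 726 − 9(ps − 26) = 960 - 9ps. Setting this equal to supply: 960 - 9ps = -28 + 4ps, so ps = 76.
Buyers pay pb = 76 − 26 = 50; q' = -28 + 4·76 = 276.
The subsidy expands output by 276 − 204 = 72 past the efficient level; on those units the gap between marginal cost and willingness to pay runs from 0 up to 26.
DWL = ½ × 26 × 72 = 936.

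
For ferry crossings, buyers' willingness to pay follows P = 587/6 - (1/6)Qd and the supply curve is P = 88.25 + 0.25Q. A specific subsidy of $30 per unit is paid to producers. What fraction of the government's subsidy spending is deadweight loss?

Pre-subsidy: 587/6 - (1/6)Q = 88.25 + 0.25Q gives Q* = 23 and P* = 94.
With the subsidy, sellers receive Ps = Pb + 30 for each unit, where Pb is the price buyers pay.
On the curves, Pb = 587/6 - (1/6)Q and Ps = 88.25 + 0.25Q; the wedge Ps − Pb = 30 gives 88.25 + 0.25Q − (587/6 - (1/6)Q) = 30, so Q' = 95.
Then Pb = 587/6 − (1/6)·95 = 82 and Ps = 88.25 + 0.25·95 = 112.
ΔCS = ½(23 + 95)(94 − 82) = 708; ΔPS = ½(23 + 95)(112 − 94) = 1062.
Government spending = 30 × 95 = 2850.
DWL = ½ × 30 × (95 − 23) = 1080; fraction = 1080 / 2850 = 36/95.

DWL / government spending = 36/95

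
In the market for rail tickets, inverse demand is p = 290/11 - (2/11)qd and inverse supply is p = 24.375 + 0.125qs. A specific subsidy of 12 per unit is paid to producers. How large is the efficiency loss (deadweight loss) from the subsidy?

Pre-subsidy: 290/11 - (2/11)q = 24.375 + 0.125q gives q* = 175/27 and p* = 680/27.
With the subsidy, sellers receive ps = pb + 12 for each unit, where pb is the price buyers pay.
On the curves, pb = 290/11 - (2/11)q and ps = 24.375 + 0.125q; the wedge ps − pb = 12 gives 24.375 + 0.125q − (290/11 - (2/11)q) = 12, so q' = 1231/27.
Then pb = 290/11 − (2/11)·(1231/27) = 488/27 and ps = 24.375 + 0.125·(1231/27) = 812/27.
The subsidy expands output by 1231/27 − 175/27 = 352/9 past the efficient level; on those units the gap between marginal cost and willingness to pay runs from 0 up to 12.
DWL = ½ × 12 × 352/9 = 704/3.

Deadweight loss = 704/3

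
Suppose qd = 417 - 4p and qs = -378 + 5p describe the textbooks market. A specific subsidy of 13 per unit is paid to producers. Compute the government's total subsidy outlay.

Pre-subsidy: 417 - 4p = -378 + 5p gives p* = 265/3, q* = 191/3.
With the subsidy, sellers receive ps = pb + 13 for each unit, where pb is the price buyers pay.
Supply in terms of pb becomes qs = -378 + 5(pb + 13) = -313 + 5pb. Setting this equal to demand: 417 - 4pb = -313 + 5pb, so pb = 730/9.
Sellers receive ps = 730/9 + 13 = 847/9; q' = 417 − 4·(730/9) = 833/9.
Government outlay = subsidy × quantity = 13 × 833/9 = 10829/9.

Government cost = 10829/9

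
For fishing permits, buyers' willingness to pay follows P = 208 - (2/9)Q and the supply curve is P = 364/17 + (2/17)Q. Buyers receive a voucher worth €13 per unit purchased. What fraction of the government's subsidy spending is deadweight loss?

Pre-subsidy: 208 - (2/9)Q = 364/17 + (2/17)Q gives Q* = 549 and P* = 86.
With the rebate, buyers effectively pay Pb = Ps − 13, where Ps is the price sellers receive.
On the curves, Pb = 208 - (2/9)Q and Ps = 364/17 + (2/17)Q; the wedge Ps − Pb = 13 gives 364/17 + (2/17)Q − (208 - (2/9)Q) = 13, so Q' = 587.25.
Then Pb = 208 − (2/9)·587.25 = 77.5 and Ps = 364/17 + (2/17)·587.25 = 90.5.
ΔCS = ½(549 + 587.25)(86 − 77.5) = 4829.0625; ΔPS = ½(549 + 587.25)(90.5 − 86) = 2556.5625.
Government spending = 13 × 587.25 = 7634.25.
DWL = ½ × 13 × (587.25 − 549) = 248.625; fraction = 248.625 / 7634.25 = 17/522.

DWL / government spending = 17/522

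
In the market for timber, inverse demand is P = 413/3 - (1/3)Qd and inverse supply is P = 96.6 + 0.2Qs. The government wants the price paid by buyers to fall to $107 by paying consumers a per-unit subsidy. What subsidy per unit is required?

At a buyer price of 107, quantity demanded is 413 − 3·107 = 92.
Sellers supply 92 only when they receive Ps = 96.6 + 0.2·92 = 115.
s = Ps − Pb = 115 − 107 = 8.

Required subsidy s = $8 per unit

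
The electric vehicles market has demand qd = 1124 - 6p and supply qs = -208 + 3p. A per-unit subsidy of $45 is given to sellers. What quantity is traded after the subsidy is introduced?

q' = 326

Pre-subsidy: 1124 - 6p = -208 + 3p gives p* = 148, q* = 236.
With the subsidy, sellers receive ps = pb + 45 for each unit, where pb is the price buyers pay.
Supply in terms of pb becomes qs = -208 + 3(pb + 45) = -73 + 3pb. Setting this equal to demand: 1124 - 6pb = -73 + 3pb, so pb = 133.
Sellers receive ps = 133 + 45 = 178; q' = 1124 − 6·133 = 326.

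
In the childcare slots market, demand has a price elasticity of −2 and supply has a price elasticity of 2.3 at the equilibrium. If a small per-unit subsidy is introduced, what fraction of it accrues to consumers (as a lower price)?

Consumer share = 23/43

For a small subsidy around the equilibrium, the benefit split depends on the relative slopes, which at a point are proportional to the elasticities.
Buyer share = εs/(εs + |εd|) = 2.3/(2.3 + 2) = 23/43; seller share = |εd|/(εs + |εd|) = 20/43.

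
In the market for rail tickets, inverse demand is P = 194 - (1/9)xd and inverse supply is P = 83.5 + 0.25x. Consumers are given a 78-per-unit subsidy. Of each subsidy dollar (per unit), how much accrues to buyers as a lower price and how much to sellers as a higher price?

Buyers gain 24 per unit; sellers gain 54 per unit

Pre-subsidy: 194 - (1/9)x = 83.5 + 0.25x gives x* = 306 and P* = 160.
With the rebate, buyers effectively pay Pb = Ps − 78, where Ps is the price sellers receive.
On the curves, Pb = 194 - (1/9)x and Ps = 83.5 + 0.25x; the wedge Ps − Pb = 78 gives 83.5 + 0.25x − (194 - (1/9)x) = 78, so x' = 522.
Then Pb = 194 − (1/9)·522 = 136 and Ps = 83.5 + 0.25·522 = 214.
Buyers' price falls by P* − Pb = 160 − 136 = 24; sellers' price rises by Ps − P* = 214 − 160 = 54.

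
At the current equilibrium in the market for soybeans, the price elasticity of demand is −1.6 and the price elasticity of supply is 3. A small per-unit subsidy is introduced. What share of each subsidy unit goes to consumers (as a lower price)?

For a small subsidy around the equilibrium, the benefit split depends on the relative slopes, which at a point are proportional to the elasticities.
Buyer share = εs/(εs + |εd|) = 3/(3 + 1.6) = 15/23; seller share = |εd|/(εs + |εd|) = 8/23.

Consumer share = 15/23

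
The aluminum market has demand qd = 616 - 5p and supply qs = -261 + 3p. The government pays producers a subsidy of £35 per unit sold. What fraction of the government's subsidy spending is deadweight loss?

Pre-subsidy: 616 - 5p = -261 + 3p gives p* = 109.625, q* = 67.875.
With the subsidy, sellers receive ps = pb + 35 for each unit, where pb is the price buyers pay.
Supply in terms of pb becomes qs = -261 + 3(pb + 35) = -156 + 3pb. Setting this equal to demand: 616 - 5pb = -156 + 3pb, so pb = 96.5.
Sellers receive ps = 96.5 + 35 = 131.5; q' = 616 − 5·96.5 = 133.5.
ΔCS = ½(67.875 + 133.5)(109.625 − 96.5) = 1321.5234375; ΔPS = ½(67.875 + 133.5)(131.5 − 109.625) = 2202.5390625.
Government spending = 35 × 133.5 = 4672.5.
DWL = ½ × 35 × (133.5 − 67.875) = 1148.4375; fraction = 1148.4375 / 4672.5 = 175/712.

DWL / government spending = 175/712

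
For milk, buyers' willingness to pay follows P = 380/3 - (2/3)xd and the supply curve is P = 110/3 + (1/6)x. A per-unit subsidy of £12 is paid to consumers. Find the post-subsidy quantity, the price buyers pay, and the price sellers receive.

x' = 122.4; buyers pay 676/15; sellers receive 856/15

Pre-subsidy: 380/3 - (2/3)x = 110/3 + (1/6)x gives x* = 108 and P* = 164/3.
With the rebate, buyers effectively pay Pb = Ps − 12, where Ps is the price sellers receive.
On the curves, Pb = 380/3 - (2/3)x and Ps = 110/3 + (1/6)x; the wedge Ps − Pb = 12 gives 110/3 + (1/6)x − (380/3 - (2/3)x) = 12, so x' = 122.4.
Then Pb = 380/3 − (2/3)·122.4 = 676/15 and Ps = 110/3 + (1/6)·122.4 = 856/15.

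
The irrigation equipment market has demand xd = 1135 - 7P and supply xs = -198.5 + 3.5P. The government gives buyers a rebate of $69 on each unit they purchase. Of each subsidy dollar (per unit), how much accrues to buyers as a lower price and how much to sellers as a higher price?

Buyers gain $23 per unit; sellers gain $46 per unit

Pre-subsidy: 1135 - 7P = -198.5 + 3.5P gives P* = 127, x* = 246.
With the rebate, buyers effectively pay Pb = Ps − 69, where Ps is the price sellers receive.
Demand in terms of Ps becomes xd = 1135 − 7(Ps − 69) = 1618 - 7Ps. Setting this equal to supply: 1618 - 7Ps = -198.5 + 3.5Ps, so Ps = 173.
Buyers pay Pb = 173 − 69 = 104; x' = -198.5 + 3.5·173 = 407.
Buyers' price falls by P* − Pb = 127 − 104 = 23; sellers' price rises by Ps − P* = 173 − 127 = 46.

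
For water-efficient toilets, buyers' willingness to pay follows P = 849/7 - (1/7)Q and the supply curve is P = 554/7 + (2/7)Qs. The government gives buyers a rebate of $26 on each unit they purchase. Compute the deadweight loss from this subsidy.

Deadweight loss = 2366/3

Pre-subsidy: 849/7 - (1/7)Q = 554/7 + (2/7)Q gives Q* = 295/3 and P* = 2252/21.
With the rebate, buyers effectively pay Pb = Ps − 26, where Ps is the price sellers receive.
On the curves, Pb = 849/7 - (1/7)Q and Ps = 554/7 + (2/7)Q; the wedge Ps − Pb = 26 gives 554/7 + (2/7)Q − (849/7 - (1/7)Q) = 26, so Q' = 159.
Then Pb = 849/7 − (1/7)·159 = 690/7 and Ps = 554/7 + (2/7)·159 = 872/7.
The subsidy expands output by 159 − 295/3 = 182/3 past the efficient level; on those units the gap between marginal cost and willingness to pay runs from 0 up to 26.
DWL = ½ × 26 × 182/3 = 2366/3.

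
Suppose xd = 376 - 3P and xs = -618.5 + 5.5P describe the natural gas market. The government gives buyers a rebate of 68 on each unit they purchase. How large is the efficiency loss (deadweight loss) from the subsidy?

Pre-subsidy: 376 - 3P = -618.5 + 5.5P gives P* = 117, x* = 25.
With the rebate, buyers effectively pay Pb = Ps − 68, where Ps is the price sellers receive.
Demand in terms of Ps becomes xd = 376 − 3(Ps − 68) = 580 - 3Ps. Setting this equal to supply: 580 - 3Ps = -618.5 + 5.5Ps, so Ps = 141.
Buyers pay Pb = 141 − 68 = 73; x' = -618.5 + 5.5·141 = 157.
The subsidy expands output by 157 − 25 = 132 past the efficient level; on those units the gap between marginal cost and willingness to pay runs from 0 up to 68.
DWL = ½ × 68 × 132 = 4488.

Deadweight loss = 4488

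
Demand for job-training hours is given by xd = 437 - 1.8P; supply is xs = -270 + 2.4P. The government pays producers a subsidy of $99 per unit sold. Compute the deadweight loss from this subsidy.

Pre-subsidy: 437 - 1.8P = -270 + 2.4P gives P* = 505/3, x* = 134.
With the subsidy, sellers receive Ps = Pb + 99 for each unit, where Pb is the price buyers pay.
Supply in terms of Pb becomes xs = -270 + 2.4(Pb + 99) = -32.4 + 2.4Pb. Setting this equal to demand: 437 - 1.8Pb = -32.4 + 2.4Pb, so Pb = 2347/21.
Sellers receive Ps = 2347/21 + 99 = 4426/21; x' = 437 − 1.8·(2347/21) = 8254/35.
The subsidy expands output by 8254/35 − 134 = 3564/35 past the efficient level; on those units the gap between marginal cost and willingness to pay runs from 0 up to 99.
DWL = ½ × 99 × 3564/35 = 176418/35.

Deadweight loss = 176418/35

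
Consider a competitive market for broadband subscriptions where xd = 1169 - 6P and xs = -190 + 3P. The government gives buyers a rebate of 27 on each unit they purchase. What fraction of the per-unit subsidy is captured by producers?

Pre-subsidy: 1169 - 6P = -190 + 3P gives P* = 151, x* = 263.
With the rebate, buyers effectively pay Pb = Ps − 27, where Ps is the price sellers receive.
Demand in terms of Ps becomes xd = 1169 − 6(Ps − 27) = 1331 - 6Ps. Setting this equal to supply: 1331 - 6Ps = -190 + 3Ps, so Ps = 169.
Buyers pay Pb = 169 − 27 = 142; x' = -190 + 3·169 = 317.
Buyers' price falls by P* − Pb = 151 − 142 = 9; sellers' price rises by Ps − P* = 169 − 151 = 18.
So producers capture 18/27 = 2/3 of each unit of subsidy.

Producer share = 2/3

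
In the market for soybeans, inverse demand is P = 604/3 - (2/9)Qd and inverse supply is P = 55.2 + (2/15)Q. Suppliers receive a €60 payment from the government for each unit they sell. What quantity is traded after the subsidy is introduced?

Q' = 579.75

Pre-subsidy: 604/3 - (2/9)Q = 55.2 + (2/15)Q gives Q* = 411 and P* = 110.
With the subsidy, sellers receive Ps = Pb + 60 for each unit, where Pb is the price buyers pay.
On the curves, Pb = 604/3 - (2/9)Q and Ps = 55.2 + (2/15)Q; the wedge Ps − Pb = 60 gives 55.2 + (2/15)Q − (604/3 - (2/9)Q) = 60, so Q' = 579.75.
Then Pb = 604/3 − (2/9)·579.75 = 72.5 and Ps = 55.2 + (2/15)·579.75 = 132.5.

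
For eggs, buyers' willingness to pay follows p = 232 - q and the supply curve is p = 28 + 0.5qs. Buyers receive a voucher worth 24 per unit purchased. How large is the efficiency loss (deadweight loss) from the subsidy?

Deadweight loss = 192

Pre-subsidy: 232 - q = 28 + 0.5q gives q* = 136 and p* = 96.
With the rebate, buyers effectively pay pb = ps − 24, where ps is the price sellers receive.
On the curves, pb = 232 - q and ps = 28 + 0.5q; the wedge ps − pb = 24 gives 28 + 0.5q − (232 - q) = 24, so q' = 152.
Then pb = 232 − 1·152 = 80 and ps = 28 + 0.5·152 = 104.
The subsidy expands output by 152 − 136 = 16 past the efficient level; on those units the gap between marginal cost and willingness to pay runs from 0 up to 24.
DWL = ½ × 24 × 16 = 192.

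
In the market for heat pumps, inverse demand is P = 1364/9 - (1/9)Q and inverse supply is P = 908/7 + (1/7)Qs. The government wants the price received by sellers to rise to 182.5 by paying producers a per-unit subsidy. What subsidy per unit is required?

At a seller price of 182.5, quantity supplied is -908 + 7·182.5 = 369.5.
Buyers absorb 369.5 only when they pay Pb = 1364/9 − (1/9)·369.5 = 110.5.
s = Ps − Pb = 182.5 − 110.5 = 72.

Required subsidy s = 72 per unit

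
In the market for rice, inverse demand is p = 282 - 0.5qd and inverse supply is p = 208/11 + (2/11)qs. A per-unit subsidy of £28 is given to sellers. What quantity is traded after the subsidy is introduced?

q' = 6404/15

Pre-subsidy: 282 - 0.5q = 208/11 + (2/11)q gives q* = 5788/15 and p* = 1336/15.
With the subsidy, sellers receive ps = pb + 28 for each unit, where pb is the price buyers pay.
On the curves, pb = 282 - 0.5q and ps = 208/11 + (2/11)q; the wedge ps − pb = 28 gives 208/11 + (2/11)q − (282 - 0.5q) = 28, so q' = 6404/15.
Then pb = 282 − 0.5·(6404/15) = 1028/15 and ps = 208/11 + (2/11)·(6404/15) = 1448/15.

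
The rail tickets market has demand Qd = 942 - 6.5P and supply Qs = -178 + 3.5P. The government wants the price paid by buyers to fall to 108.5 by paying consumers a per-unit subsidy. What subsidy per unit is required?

At a buyer price of 108.5, quantity demanded is 942 − 6.5·108.5 = 236.75.
Sellers supply 236.75 only when they receive Ps with -178 + 3.5·Ps = 236.75, i.e. Ps = 118.5.
s = Ps − Pb = 118.5 − 108.5 = 10.

Required subsidy s = 10 per unit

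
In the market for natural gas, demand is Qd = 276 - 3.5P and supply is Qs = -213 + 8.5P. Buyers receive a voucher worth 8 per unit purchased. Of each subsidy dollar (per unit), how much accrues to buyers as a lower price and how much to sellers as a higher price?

Pre-subsidy: 276 - 3.5P = -213 + 8.5P gives P* = 40.75, Q* = 133.375.
With the rebate, buyers effectively pay Pb = Ps − 8, where Ps is the price sellers receive.
Demand in terms of Ps becomes Qd = 276 − 3.5(Ps − 8) = 304 - 3.5Ps. Setting this equal to supply: 304 - 3.5Ps = -213 + 8.5Ps, so Ps = 517/12.
Buyers pay Pb = 517/12 − 8 = 421/12; Q' = -213 + 8.5·(517/12) = 3677/24.
Buyers' price falls by P* − Pb = 40.75 − 421/12 = 17/3; sellers' price rises by Ps − P* = 517/12 − 40.75 = 7/3.

Buyers gain 17/3 per unit; sellers gain 7/3 per unit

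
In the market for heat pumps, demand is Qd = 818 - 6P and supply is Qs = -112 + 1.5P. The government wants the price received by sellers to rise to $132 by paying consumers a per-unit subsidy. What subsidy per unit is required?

At a seller price of 132, quantity supplied is -112 + 1.5·132 = 86.
Buyers absorb 86 only when they pay Pb with 818 − 6·Pb = 86, i.e. Pb = 122.
s = Ps − Pb = 132 − 122 = 10.

Required subsidy s = $10 per unit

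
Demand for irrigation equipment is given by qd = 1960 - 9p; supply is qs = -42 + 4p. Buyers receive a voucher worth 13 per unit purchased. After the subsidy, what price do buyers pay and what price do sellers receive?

Buyers pay 150; sellers receive 163

Pre-subsidy: 1960 - 9p = -42 + 4p gives p* = 154, q* = 574.
With the rebate, buyers effectively pay pb = ps − 13, where ps is the price sellers receive.
Demand in terms of ps becomes qd = 1960 − 9(ps − 13) = 2077 - 9ps. Setting this equal to supply: 2077 - 9ps = -42 + 4ps, so ps = 163.
Buyers pay pb = 163 − 13 = 150; q' = -42 + 4·163 = 610.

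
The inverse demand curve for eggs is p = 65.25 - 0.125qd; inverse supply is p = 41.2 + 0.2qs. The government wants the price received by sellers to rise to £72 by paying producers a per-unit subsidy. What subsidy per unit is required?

Required subsidy s = £26 per unit

At a seller price of 72, quantity supplied is -206 + 5·72 = 154.
Buyers absorb 154 only when they pay pb = 65.25 − 0.125·154 = 46.
s = ps − pb = 72 − 46 = 26.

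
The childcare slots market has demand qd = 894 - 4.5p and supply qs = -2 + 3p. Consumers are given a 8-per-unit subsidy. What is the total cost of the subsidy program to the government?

Pre-subsidy: 894 - 4.5p = -2 + 3p gives p* = 1792/15, q* = 356.4.
With the rebate, buyers effectively pay pb = ps − 8, where ps is the price sellers receive.
Demand in terms of ps becomes qd = 894 − 4.5(ps − 8) = 930 - 4.5ps. Setting this equal to supply: 930 - 4.5ps = -2 + 3ps, so ps = 1864/15.
Buyers pay pb = 1864/15 − 8 = 1744/15; q' = -2 + 3·(1864/15) = 370.8.
Government outlay = subsidy × quantity = 8 × 370.8 = 2966.4.

Government cost = 2966.4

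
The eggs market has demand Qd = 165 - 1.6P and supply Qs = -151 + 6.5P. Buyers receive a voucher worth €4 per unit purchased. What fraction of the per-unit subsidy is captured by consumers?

Pre-subsidy: 165 - 1.6P = -151 + 6.5P gives P* = 3160/81, Q* = 8309/81.
With the rebate, buyers effectively pay Pb = Ps − 4, where Ps is the price sellers receive.
Demand in terms of Ps becomes Qd = 165 − 1.6(Ps − 4) = 171.4 - 1.6Ps. Setting this equal to supply: 171.4 - 1.6Ps = -151 + 6.5Ps, so Ps = 3224/81.
Buyers pay Pb = 3224/81 − 4 = 2900/81; Q' = -151 + 6.5·(3224/81) = 8725/81.
Buyers' price falls by P* − Pb = 3160/81 − 2900/81 = 260/81; sellers' price rises by Ps − P* = 3224/81 − 3160/81 = 64/81.
So consumers capture (260/81)/4 = 65/81 of each unit of subsidy.

Consumer share = 65/81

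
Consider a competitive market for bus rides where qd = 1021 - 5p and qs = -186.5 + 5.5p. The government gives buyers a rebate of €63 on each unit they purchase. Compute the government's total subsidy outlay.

Government cost = €38493

Pre-subsidy: 1021 - 5p = -186.5 + 5.5p gives p* = 115, q* = 446.
With the rebate, buyers effectively pay pb = ps − 63, where ps is the price sellers receive.
Demand in terms of ps becomes qd = 1021 − 5(ps − 63) = 1336 - 5ps. Setting this equal to supply: 1336 - 5ps = -186.5 + 5.5ps, so ps = 145.
Buyers pay pb = 145 − 63 = 82; q' = -186.5 + 5.5·145 = 611.
Government outlay = subsidy × quantity = 63 × 611 = 38493.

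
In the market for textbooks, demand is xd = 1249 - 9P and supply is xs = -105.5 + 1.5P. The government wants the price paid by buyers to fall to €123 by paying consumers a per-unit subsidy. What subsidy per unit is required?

At a buyer price of 123, quantity demanded is 1249 − 9·123 = 142.
Sellers supply 142 only when they receive Ps with -105.5 + 1.5·Ps = 142, i.e. Ps = 165.
s = Ps − Pb = 165 − 123 = 42.

Required subsidy s = €42 per unit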